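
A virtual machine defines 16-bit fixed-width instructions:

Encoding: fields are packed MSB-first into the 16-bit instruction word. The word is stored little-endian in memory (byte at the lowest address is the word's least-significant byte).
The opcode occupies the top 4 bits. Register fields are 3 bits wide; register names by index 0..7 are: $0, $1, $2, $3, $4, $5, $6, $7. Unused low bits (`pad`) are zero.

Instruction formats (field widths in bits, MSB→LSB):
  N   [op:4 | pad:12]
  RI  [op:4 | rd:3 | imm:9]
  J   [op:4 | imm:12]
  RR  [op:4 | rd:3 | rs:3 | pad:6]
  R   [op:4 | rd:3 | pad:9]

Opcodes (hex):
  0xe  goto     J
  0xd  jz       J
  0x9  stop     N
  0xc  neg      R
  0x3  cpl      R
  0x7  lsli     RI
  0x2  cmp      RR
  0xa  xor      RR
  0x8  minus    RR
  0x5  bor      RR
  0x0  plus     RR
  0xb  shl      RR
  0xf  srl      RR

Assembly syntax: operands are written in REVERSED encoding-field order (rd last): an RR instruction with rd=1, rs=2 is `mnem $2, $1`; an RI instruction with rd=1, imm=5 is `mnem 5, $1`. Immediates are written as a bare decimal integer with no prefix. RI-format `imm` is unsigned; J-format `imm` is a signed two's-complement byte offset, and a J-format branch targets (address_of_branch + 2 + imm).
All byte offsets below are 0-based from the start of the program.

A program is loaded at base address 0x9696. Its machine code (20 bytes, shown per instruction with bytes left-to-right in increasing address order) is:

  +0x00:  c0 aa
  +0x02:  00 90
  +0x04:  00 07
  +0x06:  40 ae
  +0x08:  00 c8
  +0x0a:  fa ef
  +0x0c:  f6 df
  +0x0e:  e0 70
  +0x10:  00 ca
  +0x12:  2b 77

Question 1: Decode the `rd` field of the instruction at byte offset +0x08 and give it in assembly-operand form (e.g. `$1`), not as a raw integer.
$4

off 0x08: read 00 c8 as little → 0xc800
  op=0xc800>>12=0xc ⇒ neg (R)
  rd: (w>>9)&0x7=0x4 → $4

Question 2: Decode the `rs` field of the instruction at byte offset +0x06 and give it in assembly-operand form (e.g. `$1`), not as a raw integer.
$1

@+06  little-endian(40 ae) = 0xae40
  op=0xae40>>12=0xa ⇒ xor (RR)
  rd@[11:9]=0x7 ⇒ $7
  rs@[8:6]=0x1 ⇒ $1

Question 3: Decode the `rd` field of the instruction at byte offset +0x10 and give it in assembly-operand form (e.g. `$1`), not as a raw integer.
@+10  little-endian(00 ca) = 0xca00
  opcode bits[15:12]=0xc: neg/R
  [11:9] rd=5 = $5

$5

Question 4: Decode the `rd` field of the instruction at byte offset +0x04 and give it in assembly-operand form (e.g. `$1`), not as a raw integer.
$3

off 0x04: read 00 07 as little → 0x0700
  top 4b → 0x0 → plus [RR]
  [11:9] rd=3 = $3
  [8:6] rs=4 = $4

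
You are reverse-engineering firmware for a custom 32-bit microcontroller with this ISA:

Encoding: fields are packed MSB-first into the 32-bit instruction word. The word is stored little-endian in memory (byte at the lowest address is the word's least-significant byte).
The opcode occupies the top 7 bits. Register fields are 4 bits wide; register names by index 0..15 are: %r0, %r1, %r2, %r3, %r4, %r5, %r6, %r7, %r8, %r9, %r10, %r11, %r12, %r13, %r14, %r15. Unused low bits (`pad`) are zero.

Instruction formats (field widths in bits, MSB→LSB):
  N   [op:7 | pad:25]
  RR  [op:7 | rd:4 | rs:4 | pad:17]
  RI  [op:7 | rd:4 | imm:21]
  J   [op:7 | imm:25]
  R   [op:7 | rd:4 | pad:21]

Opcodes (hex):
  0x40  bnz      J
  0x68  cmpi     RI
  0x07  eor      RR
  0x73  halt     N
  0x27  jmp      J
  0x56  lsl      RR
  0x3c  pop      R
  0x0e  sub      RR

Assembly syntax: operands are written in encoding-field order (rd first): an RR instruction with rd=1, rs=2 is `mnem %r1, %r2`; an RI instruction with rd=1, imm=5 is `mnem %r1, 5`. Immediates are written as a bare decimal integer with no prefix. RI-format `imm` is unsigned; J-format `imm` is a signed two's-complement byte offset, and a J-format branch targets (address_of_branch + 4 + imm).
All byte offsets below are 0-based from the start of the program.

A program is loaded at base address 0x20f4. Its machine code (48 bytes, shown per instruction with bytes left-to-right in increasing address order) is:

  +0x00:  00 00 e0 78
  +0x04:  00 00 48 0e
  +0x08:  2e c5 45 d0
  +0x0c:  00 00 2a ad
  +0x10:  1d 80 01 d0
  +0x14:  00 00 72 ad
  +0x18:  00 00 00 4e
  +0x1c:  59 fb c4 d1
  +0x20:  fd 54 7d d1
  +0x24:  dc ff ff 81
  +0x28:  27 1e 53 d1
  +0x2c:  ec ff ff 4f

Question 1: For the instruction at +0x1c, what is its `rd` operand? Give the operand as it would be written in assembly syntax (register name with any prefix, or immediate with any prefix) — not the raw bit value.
%r14

off 0x1c: read 59 fb c4 d1 as little → 0xd1c4fb59
  top 7b → 0x68 → cmpi [RI]
  rd@[24:21]=0xe ⇒ %r14
  imm@[20:0]=0x4fb59 ⇒ 326489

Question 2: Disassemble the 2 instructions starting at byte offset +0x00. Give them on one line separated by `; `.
+0x00: 00 00 e0 78 ⇒ word 0x78e00000 (little)
  op=0x78e00000>>25=0x3c ⇒ pop (R)
  rd: (w>>21)&0xf=0x7 → %r7
+0x04: 00 00 48 0e ⇒ word 0x0e480000 (little)
  op=0x0e480000>>25=0x7 ⇒ eor (RR)
  rd: (w>>21)&0xf=0x2 → %r2
  rs: (w>>17)&0xf=0x4 → %r4

pop %r7; eor %r2, %r4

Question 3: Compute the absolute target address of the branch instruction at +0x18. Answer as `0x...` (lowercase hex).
0x2110

@+18  little-endian(00 00 00 4e) = 0x4e000000
  opcode bits[31:25]=0x27: jmp/J
  imm: (w>>0)&0x1ffffff=0x0 → 0
  target = base 0x20f4 + off 0x18 + 4 + imm 0 = 0x2110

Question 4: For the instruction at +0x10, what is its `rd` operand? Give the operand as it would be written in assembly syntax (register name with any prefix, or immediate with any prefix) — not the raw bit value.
+0x10: 1d 80 01 d0 ⇒ word 0xd001801d (little)
  top 7b → 0x68 → cmpi [RI]
  rd: (w>>21)&0xf=0x0 → %r0
  imm: (w>>0)&0x1fffff=0x1801d → 98333

%r0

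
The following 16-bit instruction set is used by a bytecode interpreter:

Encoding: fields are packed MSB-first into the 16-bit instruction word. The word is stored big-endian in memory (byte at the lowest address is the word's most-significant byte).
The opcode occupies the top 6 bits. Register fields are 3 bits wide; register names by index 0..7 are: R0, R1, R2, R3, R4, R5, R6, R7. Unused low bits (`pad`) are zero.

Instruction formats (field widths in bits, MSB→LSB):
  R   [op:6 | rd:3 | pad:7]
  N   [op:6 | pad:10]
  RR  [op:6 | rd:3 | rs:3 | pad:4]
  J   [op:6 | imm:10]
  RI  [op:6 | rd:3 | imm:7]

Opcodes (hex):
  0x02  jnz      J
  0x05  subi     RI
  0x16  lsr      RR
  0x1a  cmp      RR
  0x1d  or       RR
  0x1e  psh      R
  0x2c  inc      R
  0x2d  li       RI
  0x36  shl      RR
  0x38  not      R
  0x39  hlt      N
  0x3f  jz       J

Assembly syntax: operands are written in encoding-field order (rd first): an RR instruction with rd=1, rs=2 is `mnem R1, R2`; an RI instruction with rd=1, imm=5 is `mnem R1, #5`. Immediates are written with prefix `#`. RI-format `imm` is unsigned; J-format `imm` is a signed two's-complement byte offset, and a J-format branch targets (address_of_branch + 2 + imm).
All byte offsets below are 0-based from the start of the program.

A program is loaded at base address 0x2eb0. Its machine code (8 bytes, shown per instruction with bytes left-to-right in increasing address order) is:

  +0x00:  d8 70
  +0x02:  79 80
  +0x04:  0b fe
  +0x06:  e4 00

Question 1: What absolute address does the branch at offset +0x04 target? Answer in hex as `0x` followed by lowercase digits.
0x2eb4

@+04  big-endian(0b fe) = 0x0bfe
  opcode bits[15:10]=0x2: jnz/J
  imm: (w>>0)&0x3ff=0x3fe (s10→-2) → #-2
  target = base 0x2eb0 + off 0x04 + 2 + imm -2 = 0x2eb4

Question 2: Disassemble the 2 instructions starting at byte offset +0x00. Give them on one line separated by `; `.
shl R0, R7; psh R3

@+00  big-endian(d8 70) = 0xd870
  op=0xd870>>10=0x36 ⇒ shl (RR)
  [9:7] rd=0 = R0
  [6:4] rs=7 = R7
@+02  big-endian(79 80) = 0x7980
  op=0x7980>>10=0x1e ⇒ psh (R)
  [9:7] rd=3 = R3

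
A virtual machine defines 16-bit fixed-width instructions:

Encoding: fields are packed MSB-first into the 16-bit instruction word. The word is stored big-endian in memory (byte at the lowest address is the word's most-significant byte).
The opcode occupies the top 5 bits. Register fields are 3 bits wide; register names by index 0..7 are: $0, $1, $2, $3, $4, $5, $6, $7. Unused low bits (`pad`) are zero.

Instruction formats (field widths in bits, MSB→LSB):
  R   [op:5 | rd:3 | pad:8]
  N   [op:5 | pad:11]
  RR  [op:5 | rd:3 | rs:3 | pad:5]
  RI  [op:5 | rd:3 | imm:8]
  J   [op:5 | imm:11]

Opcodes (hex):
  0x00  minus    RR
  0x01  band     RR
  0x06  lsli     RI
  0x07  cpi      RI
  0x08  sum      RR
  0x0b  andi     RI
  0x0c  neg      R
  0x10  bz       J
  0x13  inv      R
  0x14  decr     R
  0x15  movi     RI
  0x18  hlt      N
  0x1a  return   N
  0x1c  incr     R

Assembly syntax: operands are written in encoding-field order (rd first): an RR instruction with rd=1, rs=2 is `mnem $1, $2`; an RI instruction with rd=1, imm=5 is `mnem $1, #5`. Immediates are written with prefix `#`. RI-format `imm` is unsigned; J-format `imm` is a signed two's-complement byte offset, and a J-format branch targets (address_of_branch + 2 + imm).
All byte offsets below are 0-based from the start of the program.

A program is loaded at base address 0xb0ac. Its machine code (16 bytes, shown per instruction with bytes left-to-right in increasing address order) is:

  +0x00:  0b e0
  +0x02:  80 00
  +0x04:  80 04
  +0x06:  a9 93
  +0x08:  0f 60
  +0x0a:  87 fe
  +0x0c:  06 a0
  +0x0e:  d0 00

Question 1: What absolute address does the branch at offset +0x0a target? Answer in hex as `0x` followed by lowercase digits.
+0x0a: 87 fe ⇒ word 0x87fe (big)
  opcode bits[15:11]=0x10: bz/J
  imm@[10:0]=0x7fe (s11→-2) ⇒ #-2
  target = base 0xb0ac + off 0x0a + 2 + imm -2 = 0xb0b6

0xb0b6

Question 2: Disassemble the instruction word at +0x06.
+0x06: a9 93 ⇒ word 0xa993 (big)
  top 5b → 0x15 → movi [RI]
  rd: (w>>8)&0x7=0x1 → $1
  imm: (w>>0)&0xff=0x93 → #147

movi $1, #147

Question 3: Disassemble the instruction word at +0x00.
band $3, $7

+0x00: 0b e0 ⇒ word 0x0be0 (big)
  op=0x0be0>>11=0x1 ⇒ band (RR)
  [10:8] rd=3 = $3
  [7:5] rs=7 = $7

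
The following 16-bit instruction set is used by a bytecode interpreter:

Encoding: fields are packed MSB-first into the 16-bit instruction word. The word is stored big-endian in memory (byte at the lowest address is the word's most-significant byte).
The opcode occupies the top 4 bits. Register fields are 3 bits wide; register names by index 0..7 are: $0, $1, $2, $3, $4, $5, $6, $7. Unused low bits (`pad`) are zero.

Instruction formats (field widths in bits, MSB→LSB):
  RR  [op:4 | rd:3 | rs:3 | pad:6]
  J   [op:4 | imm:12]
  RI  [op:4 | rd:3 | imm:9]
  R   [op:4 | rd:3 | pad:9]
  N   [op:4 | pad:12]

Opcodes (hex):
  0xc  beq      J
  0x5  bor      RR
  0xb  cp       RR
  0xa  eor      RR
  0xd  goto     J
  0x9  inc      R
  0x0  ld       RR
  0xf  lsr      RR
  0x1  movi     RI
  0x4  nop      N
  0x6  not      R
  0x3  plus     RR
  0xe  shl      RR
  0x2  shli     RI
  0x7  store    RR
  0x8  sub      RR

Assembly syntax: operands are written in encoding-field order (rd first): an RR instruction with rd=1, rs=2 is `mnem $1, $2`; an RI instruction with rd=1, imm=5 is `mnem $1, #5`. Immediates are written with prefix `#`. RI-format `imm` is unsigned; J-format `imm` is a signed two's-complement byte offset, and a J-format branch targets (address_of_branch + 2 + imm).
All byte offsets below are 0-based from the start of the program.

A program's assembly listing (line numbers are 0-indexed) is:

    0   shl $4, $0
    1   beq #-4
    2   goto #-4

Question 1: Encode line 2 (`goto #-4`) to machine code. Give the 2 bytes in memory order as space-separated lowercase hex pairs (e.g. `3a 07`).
2. goto fields op=0xd:4|imm=-4:12 → word dffch → df fc

df fc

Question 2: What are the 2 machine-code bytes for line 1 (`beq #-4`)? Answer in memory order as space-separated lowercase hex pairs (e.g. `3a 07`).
cf fc

1. beq fields op=0xc:4|imm=-4:12 → word cffch → cf fc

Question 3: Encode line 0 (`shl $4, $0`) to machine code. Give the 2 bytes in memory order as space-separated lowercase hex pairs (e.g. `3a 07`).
e8 00

line 0 (shl): pack op=0xe:4|rd=4:3|rs=0:3|pad=0:6 = 0xe800; big→ e8 00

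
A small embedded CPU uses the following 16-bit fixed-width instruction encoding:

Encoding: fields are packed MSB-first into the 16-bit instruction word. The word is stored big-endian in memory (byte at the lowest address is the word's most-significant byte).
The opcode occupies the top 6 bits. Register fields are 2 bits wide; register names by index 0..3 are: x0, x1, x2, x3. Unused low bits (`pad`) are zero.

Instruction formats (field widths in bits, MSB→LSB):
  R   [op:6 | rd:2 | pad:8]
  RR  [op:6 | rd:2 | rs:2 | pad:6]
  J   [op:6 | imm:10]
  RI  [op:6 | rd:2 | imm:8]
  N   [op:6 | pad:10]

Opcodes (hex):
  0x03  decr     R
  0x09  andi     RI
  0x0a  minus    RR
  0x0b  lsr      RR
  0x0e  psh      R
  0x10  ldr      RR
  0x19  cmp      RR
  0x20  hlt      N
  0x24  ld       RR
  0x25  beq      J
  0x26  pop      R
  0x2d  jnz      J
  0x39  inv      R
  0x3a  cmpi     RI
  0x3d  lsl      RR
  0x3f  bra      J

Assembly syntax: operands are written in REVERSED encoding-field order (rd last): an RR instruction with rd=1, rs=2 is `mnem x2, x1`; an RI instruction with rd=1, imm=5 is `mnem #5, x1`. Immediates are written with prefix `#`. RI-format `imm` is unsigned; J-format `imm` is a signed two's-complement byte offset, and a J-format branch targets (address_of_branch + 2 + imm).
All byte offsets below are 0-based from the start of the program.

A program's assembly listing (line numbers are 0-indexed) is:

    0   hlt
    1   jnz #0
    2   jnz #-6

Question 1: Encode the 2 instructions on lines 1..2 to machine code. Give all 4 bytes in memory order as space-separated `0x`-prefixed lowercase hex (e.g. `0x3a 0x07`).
1. jnz fields op=0x2d:6|imm=0:10 → word b400h → b4 00
2. jnz fields op=0x2d:6|imm=-6:10 → word b7fah → b7 fa

0xb4 0x00 0xb7 0xfa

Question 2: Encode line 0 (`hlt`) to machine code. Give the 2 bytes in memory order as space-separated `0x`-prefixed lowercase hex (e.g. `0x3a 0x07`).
0x80 0x00

line 0 (hlt): pack op=0x20:6|pad=0:10 = 0x8000; big→ 80 00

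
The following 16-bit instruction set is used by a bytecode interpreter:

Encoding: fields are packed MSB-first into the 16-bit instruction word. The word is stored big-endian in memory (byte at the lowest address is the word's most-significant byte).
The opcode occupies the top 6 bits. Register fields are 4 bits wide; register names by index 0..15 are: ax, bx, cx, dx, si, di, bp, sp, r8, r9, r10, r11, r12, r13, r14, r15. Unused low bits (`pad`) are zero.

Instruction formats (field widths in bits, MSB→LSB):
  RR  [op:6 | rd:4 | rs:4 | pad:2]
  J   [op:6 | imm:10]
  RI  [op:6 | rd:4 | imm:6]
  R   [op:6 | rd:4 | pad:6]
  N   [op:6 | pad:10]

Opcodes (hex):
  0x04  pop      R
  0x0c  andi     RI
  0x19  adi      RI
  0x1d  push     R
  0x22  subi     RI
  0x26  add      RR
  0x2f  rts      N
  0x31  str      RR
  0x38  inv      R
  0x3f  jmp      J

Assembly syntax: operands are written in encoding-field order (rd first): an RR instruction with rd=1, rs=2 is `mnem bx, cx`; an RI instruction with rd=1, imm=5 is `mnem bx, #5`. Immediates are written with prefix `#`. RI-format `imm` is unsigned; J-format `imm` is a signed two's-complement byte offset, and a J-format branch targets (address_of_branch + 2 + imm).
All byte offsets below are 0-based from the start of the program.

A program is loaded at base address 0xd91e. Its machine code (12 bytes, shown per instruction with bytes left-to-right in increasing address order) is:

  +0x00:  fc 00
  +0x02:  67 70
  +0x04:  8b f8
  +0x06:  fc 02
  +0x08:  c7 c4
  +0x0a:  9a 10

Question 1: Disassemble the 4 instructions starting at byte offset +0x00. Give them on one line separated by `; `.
jmp #0; adi r13, #48; subi r15, #56; jmp #2

@+00  big-endian(fc 00) = 0xfc00
  op=0xfc00>>10=0x3f ⇒ jmp (J)
  [9:0] imm=0 = #0
@+02  big-endian(67 70) = 0x6770
  op=0x6770>>10=0x19 ⇒ adi (RI)
  [9:6] rd=13 = r13
  [5:0] imm=48 = #48
@+04  big-endian(8b f8) = 0x8bf8
  op=0x8bf8>>10=0x22 ⇒ subi (RI)
  [9:6] rd=15 = r15
  [5:0] imm=56 = #56
@+06  big-endian(fc 02) = 0xfc02
  op=0xfc02>>10=0x3f ⇒ jmp (J)
  [9:0] imm=2 = #2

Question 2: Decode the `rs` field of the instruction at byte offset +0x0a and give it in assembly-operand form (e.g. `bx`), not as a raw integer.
si

off 0x0a: read 9a 10 as big → 0x9a10
  top 6b → 0x26 → add [RR]
  rd: (w>>6)&0xf=0x8 → r8
  rs: (w>>2)&0xf=0x4 → si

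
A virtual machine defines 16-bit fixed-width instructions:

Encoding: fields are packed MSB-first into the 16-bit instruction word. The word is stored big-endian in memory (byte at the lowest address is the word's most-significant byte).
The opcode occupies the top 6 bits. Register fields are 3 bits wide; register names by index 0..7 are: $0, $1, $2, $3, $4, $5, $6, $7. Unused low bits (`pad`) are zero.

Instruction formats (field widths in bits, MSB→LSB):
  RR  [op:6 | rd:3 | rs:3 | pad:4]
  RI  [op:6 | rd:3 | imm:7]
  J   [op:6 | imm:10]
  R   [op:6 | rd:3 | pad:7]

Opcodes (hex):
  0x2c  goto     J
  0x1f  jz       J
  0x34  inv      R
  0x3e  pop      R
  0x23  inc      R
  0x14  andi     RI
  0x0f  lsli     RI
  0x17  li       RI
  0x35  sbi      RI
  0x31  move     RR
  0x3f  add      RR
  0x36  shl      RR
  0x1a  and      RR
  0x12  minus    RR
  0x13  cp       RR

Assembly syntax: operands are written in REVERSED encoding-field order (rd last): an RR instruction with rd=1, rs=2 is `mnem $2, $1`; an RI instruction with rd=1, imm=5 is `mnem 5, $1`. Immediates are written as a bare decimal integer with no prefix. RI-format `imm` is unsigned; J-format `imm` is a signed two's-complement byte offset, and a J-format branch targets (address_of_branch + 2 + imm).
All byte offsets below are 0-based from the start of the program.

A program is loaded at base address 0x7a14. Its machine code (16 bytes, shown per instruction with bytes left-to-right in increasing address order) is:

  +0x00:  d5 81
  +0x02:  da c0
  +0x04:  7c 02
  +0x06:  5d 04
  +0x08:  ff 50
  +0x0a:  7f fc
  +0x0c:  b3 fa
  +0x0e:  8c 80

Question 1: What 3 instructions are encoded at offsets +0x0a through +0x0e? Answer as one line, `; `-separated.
off 0x0a: read 7f fc as big → 0x7ffc
  top 6b → 0x1f → jz [J]
  [9:0] imm=1020 (s10→-4) = -4
off 0x0c: read b3 fa as big → 0xb3fa
  top 6b → 0x2c → goto [J]
  [9:0] imm=1018 (s10→-6) = -6
off 0x0e: read 8c 80 as big → 0x8c80
  top 6b → 0x23 → inc [R]
  [9:7] rd=1 = $1

jz -4; goto -6; inc $1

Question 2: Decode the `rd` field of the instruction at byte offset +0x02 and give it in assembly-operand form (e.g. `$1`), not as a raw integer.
$5

+0x02: da c0 ⇒ word 0xdac0 (big)
  op=0xdac0>>10=0x36 ⇒ shl (RR)
  rd: (w>>7)&0x7=0x5 → $5
  rs: (w>>4)&0x7=0x4 → $4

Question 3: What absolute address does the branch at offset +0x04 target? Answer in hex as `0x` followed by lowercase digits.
0x7a1c

off 0x04: read 7c 02 as big → 0x7c02
  op=0x7c02>>10=0x1f ⇒ jz (J)
  imm: (w>>0)&0x3ff=0x2 → 2
  target = base 0x7a14 + off 0x04 + 2 + imm 2 = 0x7a1c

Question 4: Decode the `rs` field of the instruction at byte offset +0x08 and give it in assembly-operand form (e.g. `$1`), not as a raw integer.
$5

[08] ff 50 → 0xff50
  top 6b → 0x3f → add [RR]
  rd: (w>>7)&0x7=0x6 → $6
  rs: (w>>4)&0x7=0x5 → $5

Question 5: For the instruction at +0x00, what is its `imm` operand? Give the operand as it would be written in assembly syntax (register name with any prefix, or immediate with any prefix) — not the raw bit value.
1

off 0x00: read d5 81 as big → 0xd581
  top 6b → 0x35 → sbi [RI]
  [9:7] rd=3 = $3
  [6:0] imm=1 = 1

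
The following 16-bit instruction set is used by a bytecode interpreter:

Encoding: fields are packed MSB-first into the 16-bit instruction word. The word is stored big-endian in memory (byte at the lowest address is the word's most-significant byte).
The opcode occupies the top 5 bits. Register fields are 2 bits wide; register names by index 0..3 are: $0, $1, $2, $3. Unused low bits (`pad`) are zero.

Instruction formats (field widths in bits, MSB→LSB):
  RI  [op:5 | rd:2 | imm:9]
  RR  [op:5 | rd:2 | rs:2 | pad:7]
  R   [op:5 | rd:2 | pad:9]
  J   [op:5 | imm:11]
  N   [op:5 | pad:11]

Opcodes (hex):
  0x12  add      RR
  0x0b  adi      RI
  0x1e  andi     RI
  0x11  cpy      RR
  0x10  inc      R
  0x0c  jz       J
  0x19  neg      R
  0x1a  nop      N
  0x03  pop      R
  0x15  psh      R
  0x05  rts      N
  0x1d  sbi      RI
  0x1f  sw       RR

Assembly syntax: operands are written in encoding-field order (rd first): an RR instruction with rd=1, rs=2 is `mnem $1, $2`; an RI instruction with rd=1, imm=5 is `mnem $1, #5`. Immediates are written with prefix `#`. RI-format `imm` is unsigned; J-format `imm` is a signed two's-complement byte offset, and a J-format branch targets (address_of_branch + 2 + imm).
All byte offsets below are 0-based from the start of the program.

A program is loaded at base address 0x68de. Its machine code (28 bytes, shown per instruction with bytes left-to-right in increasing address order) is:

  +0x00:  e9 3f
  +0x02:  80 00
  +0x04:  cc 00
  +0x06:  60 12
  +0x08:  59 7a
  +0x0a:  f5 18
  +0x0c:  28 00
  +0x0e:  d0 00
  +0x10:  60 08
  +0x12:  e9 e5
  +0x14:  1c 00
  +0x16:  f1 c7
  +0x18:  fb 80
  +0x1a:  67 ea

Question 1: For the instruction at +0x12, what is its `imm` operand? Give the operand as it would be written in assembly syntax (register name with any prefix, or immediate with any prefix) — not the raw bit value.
#485

off 0x12: read e9 e5 as big → 0xe9e5
  top 5b → 0x1d → sbi [RI]
  [10:9] rd=0 = $0
  [8:0] imm=485 = #485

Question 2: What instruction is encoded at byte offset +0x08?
[08] 59 7a → 0x597a
  op=0x597a>>11=0xb ⇒ adi (RI)
  rd: (w>>9)&0x3=0x0 → $0
  imm: (w>>0)&0x1ff=0x17a → #378

adi $0, #378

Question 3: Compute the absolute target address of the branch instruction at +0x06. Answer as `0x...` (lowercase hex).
0x68f8

+0x06: 60 12 ⇒ word 0x6012 (big)
  top 5b → 0xc → jz [J]
  [10:0] imm=18 = #18
  target = base 0x68de + off 0x06 + 2 + imm 18 = 0x68f8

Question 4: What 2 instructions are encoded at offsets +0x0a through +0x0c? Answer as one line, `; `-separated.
andi $2, #280; rts

off 0x0a: read f5 18 as big → 0xf518
  opcode bits[15:11]=0x1e: andi/RI
  rd: (w>>9)&0x3=0x2 → $2
  imm: (w>>0)&0x1ff=0x118 → #280
off 0x0c: read 28 00 as big → 0x2800
  opcode bits[15:11]=0x5: rts/N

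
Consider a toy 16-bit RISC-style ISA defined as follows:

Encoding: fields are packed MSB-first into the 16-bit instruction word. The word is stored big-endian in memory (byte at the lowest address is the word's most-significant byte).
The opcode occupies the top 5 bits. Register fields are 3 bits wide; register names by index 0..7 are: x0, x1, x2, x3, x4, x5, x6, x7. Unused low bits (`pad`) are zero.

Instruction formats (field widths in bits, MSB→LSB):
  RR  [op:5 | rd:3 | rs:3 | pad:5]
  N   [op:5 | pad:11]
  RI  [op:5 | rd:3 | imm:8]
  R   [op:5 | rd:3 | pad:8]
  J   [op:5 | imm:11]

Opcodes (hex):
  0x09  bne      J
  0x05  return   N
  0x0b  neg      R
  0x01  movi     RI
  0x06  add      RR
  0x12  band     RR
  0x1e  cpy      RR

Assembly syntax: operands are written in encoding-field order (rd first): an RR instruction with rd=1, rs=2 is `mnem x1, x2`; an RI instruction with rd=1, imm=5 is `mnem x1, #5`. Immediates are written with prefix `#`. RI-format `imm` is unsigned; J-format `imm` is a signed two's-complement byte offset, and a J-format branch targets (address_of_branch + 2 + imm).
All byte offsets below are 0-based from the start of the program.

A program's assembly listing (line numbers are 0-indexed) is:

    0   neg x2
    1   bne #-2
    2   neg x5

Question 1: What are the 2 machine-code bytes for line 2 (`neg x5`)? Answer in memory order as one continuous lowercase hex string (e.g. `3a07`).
5d00

2. neg fields op=0xb:5|rd=5:3|pad=0:8 → word 5d00h → 5d 00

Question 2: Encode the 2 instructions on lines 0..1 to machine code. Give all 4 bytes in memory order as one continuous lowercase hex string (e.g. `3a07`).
line 0 (neg): pack op=0xb:5|rd=2:3|pad=0:8 = 0x5a00; big→ 5a 00
line 1 (bne): pack op=0x9:5|imm=-2:11 = 0x4ffe; big→ 4f fe

5a004ffe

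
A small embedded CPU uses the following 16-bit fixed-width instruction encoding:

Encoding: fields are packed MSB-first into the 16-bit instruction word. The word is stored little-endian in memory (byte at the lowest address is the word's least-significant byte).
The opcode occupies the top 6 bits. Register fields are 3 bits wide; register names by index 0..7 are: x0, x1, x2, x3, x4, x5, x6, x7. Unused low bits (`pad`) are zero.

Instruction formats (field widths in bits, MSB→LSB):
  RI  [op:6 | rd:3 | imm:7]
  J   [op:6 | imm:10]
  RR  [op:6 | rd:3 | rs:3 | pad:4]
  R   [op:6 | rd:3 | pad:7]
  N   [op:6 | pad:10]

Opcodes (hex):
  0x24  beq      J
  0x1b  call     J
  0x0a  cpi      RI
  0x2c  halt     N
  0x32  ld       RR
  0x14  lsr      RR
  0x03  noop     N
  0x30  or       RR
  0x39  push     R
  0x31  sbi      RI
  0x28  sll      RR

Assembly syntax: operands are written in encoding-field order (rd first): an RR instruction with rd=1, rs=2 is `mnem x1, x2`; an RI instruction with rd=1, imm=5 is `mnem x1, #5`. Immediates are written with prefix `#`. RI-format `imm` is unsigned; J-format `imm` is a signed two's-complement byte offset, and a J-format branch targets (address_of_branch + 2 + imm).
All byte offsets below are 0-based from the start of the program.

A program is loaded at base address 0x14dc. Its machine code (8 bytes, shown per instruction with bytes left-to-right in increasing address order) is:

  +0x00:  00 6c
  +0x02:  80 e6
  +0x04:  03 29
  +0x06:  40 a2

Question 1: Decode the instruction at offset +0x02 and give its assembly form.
push x5

off 0x02: read 80 e6 as little → 0xe680
  opcode bits[15:10]=0x39: push/R
  rd@[9:7]=0x5 ⇒ x5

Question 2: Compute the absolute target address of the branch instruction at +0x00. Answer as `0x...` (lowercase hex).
[00] 00 6c → 0x6c00
  op=0x6c00>>10=0x1b ⇒ call (J)
  imm: (w>>0)&0x3ff=0x0 → #0
  target = base 0x14dc + off 0x00 + 2 + imm 0 = 0x14de

0x14de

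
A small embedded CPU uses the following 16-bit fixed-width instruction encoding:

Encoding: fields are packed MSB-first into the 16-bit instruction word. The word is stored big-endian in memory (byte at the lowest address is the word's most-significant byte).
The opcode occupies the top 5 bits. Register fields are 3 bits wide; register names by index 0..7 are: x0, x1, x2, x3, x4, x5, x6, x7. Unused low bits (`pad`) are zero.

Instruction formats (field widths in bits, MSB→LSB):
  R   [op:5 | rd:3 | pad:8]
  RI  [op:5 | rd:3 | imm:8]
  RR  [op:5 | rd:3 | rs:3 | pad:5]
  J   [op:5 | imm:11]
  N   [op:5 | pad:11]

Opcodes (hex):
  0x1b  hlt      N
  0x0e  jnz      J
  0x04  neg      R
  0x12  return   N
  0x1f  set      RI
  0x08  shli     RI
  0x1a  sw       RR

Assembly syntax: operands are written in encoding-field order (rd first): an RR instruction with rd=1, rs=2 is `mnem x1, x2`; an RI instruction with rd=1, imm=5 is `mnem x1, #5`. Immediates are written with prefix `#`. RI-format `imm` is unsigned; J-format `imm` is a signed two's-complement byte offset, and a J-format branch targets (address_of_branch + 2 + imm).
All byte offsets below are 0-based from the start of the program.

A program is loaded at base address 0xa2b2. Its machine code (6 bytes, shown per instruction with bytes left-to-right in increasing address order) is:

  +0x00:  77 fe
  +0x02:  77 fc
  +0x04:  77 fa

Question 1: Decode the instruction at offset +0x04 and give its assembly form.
jnz #-6

+0x04: 77 fa ⇒ word 0x77fa (big)
  top 5b → 0xe → jnz [J]
  [10:0] imm=2042 (s11→-6) = #-6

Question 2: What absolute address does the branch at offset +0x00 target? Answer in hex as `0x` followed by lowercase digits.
0xa2b2

+0x00: 77 fe ⇒ word 0x77fe (big)
  op=0x77fe>>11=0xe ⇒ jnz (J)
  imm@[10:0]=0x7fe (s11→-2) ⇒ #-2
  target = base 0xa2b2 + off 0x00 + 2 + imm -2 = 0xa2b2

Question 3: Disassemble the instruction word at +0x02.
+0x02: 77 fc ⇒ word 0x77fc (big)
  top 5b → 0xe → jnz [J]
  imm: (w>>0)&0x7ff=0x7fc (s11→-4) → #-4

jnz #-4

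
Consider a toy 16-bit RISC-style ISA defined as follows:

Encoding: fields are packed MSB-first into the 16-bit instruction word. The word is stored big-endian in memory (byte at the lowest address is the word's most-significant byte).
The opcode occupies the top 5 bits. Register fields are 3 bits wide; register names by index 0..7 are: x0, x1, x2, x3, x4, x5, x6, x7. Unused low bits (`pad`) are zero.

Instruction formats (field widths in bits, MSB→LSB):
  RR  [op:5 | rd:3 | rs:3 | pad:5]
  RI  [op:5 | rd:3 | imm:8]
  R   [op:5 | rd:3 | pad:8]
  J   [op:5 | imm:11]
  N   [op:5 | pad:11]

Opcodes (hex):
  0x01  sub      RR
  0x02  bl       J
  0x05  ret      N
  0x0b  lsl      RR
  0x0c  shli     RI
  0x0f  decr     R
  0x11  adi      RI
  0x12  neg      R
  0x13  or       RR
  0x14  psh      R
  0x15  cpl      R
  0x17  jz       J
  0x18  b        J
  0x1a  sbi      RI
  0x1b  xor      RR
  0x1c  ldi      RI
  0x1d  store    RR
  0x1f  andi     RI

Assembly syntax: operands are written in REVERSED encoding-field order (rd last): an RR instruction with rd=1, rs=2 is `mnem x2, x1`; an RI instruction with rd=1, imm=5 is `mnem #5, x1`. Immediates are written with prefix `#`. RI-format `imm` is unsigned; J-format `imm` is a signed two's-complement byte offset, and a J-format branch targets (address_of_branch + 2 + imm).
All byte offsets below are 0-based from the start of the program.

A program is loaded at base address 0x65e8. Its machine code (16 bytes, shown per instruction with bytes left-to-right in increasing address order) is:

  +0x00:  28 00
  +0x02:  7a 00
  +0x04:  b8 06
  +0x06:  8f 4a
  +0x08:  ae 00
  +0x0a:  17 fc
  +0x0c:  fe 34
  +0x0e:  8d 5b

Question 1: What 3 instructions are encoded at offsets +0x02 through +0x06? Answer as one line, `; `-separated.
decr x2; jz #6; adi #74, x7

off 0x02: read 7a 00 as big → 0x7a00
  opcode bits[15:11]=0xf: decr/R
  rd: (w>>8)&0x7=0x2 → x2
off 0x04: read b8 06 as big → 0xb806
  opcode bits[15:11]=0x17: jz/J
  imm: (w>>0)&0x7ff=0x6 → #6
off 0x06: read 8f 4a as big → 0x8f4a
  opcode bits[15:11]=0x11: adi/RI
  rd: (w>>8)&0x7=0x7 → x7
  imm: (w>>0)&0xff=0x4a → #74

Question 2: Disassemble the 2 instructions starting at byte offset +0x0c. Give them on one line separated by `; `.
+0x0c: fe 34 ⇒ word 0xfe34 (big)
  op=0xfe34>>11=0x1f ⇒ andi (RI)
  [10:8] rd=6 = x6
  [7:0] imm=52 = #52
+0x0e: 8d 5b ⇒ word 0x8d5b (big)
  op=0x8d5b>>11=0x11 ⇒ adi (RI)
  [10:8] rd=5 = x5
  [7:0] imm=91 = #91

andi #52, x6; adi #91, x5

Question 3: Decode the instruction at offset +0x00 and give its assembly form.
[00] 28 00 → 0x2800
  opcode bits[15:11]=0x5: ret/N

ret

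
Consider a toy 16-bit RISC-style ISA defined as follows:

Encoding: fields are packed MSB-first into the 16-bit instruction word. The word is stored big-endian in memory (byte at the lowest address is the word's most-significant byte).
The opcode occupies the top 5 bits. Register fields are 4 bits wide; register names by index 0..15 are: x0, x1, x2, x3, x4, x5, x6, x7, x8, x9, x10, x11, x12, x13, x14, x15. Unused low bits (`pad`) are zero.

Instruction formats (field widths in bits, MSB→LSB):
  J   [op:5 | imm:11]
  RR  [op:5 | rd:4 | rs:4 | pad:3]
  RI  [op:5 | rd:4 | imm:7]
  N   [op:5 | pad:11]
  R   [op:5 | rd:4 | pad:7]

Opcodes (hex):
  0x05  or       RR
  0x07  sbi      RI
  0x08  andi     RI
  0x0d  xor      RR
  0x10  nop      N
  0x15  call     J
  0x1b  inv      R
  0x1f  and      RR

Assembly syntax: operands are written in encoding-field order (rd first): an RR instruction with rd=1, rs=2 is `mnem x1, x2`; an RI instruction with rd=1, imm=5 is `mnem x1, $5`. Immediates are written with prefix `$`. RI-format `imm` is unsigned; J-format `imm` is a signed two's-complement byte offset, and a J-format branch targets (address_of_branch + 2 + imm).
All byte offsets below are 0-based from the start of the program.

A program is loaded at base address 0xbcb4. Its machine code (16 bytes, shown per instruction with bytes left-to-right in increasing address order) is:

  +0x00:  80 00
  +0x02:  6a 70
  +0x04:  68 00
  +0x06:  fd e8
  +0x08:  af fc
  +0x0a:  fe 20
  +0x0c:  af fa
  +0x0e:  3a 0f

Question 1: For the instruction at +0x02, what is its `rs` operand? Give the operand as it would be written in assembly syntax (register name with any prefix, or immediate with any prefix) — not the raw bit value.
x14

off 0x02: read 6a 70 as big → 0x6a70
  top 5b → 0xd → xor [RR]
  [10:7] rd=4 = x4
  [6:3] rs=14 = x14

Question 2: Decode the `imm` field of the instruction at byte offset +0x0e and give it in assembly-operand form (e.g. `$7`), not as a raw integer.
@+0e  big-endian(3a 0f) = 0x3a0f
  op=0x3a0f>>11=0x7 ⇒ sbi (RI)
  rd: (w>>7)&0xf=0x4 → x4
  imm: (w>>0)&0x7f=0xf → $15

$15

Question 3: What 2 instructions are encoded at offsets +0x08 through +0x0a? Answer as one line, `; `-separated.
call $-4; and x12, x4

[08] af fc → 0xaffc
  top 5b → 0x15 → call [J]
  imm@[10:0]=0x7fc (s11→-4) ⇒ $-4
[0a] fe 20 → 0xfe20
  top 5b → 0x1f → and [RR]
  rd@[10:7]=0xc ⇒ x12
  rs@[6:3]=0x4 ⇒ x4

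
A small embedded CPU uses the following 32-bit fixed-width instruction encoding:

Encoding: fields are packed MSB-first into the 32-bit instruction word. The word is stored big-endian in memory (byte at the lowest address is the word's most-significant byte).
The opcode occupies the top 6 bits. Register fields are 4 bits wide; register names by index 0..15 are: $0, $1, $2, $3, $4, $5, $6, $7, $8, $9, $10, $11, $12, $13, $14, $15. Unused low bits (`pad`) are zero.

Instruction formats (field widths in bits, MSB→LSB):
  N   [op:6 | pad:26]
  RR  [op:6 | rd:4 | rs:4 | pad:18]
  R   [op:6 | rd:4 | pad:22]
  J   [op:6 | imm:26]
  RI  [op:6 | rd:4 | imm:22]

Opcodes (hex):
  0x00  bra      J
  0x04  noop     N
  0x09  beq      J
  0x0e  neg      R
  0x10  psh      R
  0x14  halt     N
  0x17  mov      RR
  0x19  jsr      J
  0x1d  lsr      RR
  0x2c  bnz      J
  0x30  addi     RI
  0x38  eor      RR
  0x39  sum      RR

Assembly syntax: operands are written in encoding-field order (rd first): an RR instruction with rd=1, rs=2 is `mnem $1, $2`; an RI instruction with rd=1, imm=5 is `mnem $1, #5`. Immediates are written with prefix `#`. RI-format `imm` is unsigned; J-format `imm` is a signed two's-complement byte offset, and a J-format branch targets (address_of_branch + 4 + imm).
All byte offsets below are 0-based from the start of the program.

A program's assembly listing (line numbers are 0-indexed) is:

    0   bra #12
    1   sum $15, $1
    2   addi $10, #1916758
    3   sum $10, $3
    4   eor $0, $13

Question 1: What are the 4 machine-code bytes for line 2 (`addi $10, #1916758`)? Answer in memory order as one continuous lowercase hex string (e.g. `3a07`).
L2: addi op=0x30:6|rd=10:4|imm=1916758:22 ⇒ 0xc29d3f56 ⇒ big c2 9d 3f 56

c29d3f56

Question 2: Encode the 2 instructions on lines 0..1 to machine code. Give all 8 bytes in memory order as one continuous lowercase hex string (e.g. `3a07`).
line 0 (bra): pack op=0x0:6|imm=12:26 = 0x0000000c; big→ 00 00 00 0c
line 1 (sum): pack op=0x39:6|rd=15:4|rs=1:4|pad=0:18 = 0xe7c40000; big→ e7 c4 00 00

0000000ce7c40000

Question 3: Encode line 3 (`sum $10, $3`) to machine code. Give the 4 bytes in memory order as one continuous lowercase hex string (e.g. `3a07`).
3. sum fields op=0x39:6|rd=10:4|rs=3:4|pad=0:18 → word e68c0000h → e6 8c 00 00

e68c0000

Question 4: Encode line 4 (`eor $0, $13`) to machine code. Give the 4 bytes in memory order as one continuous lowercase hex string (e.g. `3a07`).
L4: eor op=0x38:6|rd=0:4|rs=13:4|pad=0:18 ⇒ 0xe0340000 ⇒ big e0 34 00 00

e0340000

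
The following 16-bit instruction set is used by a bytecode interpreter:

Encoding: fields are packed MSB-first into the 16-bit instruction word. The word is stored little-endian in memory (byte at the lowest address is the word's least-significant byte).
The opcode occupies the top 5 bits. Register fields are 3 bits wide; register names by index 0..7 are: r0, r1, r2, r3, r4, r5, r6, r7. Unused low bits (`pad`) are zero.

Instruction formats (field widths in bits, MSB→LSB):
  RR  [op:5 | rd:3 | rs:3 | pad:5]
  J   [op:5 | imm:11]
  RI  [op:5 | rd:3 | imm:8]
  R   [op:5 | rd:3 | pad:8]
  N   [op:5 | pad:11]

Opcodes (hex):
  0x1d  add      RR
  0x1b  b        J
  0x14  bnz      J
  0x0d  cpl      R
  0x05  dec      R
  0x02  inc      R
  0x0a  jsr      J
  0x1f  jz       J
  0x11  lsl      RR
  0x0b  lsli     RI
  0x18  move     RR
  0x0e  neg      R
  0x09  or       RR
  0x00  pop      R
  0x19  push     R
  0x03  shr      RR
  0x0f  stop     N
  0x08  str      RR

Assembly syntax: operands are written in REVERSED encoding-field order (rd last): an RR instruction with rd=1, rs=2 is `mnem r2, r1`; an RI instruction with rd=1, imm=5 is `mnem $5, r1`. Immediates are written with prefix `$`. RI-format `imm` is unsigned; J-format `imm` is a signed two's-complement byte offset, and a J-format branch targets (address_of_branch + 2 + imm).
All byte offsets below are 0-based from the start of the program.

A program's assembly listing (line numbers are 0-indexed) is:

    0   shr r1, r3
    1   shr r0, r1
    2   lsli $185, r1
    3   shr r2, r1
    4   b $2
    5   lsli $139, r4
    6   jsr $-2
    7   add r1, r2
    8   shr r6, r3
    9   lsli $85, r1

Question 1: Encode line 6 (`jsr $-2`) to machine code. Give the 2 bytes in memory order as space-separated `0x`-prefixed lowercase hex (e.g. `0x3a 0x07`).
6. jsr fields op=0xa:5|imm=-2:11 → word 57feh → fe 57

0xfe 0x57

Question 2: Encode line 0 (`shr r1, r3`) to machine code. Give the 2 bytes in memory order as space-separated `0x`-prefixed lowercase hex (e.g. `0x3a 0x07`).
0. shr fields op=0x3:5|rd=3:3|rs=1:3|pad=0:5 → word 1b20h → 20 1b

0x20 0x1b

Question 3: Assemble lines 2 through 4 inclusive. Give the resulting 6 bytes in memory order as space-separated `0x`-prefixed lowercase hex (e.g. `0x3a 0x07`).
0xb9 0x59 0x40 0x19 0x02 0xd8

line 2 (lsli): pack op=0xb:5|rd=1:3|imm=185:8 = 0x59b9; little→ b9 59
line 3 (shr): pack op=0x3:5|rd=1:3|rs=2:3|pad=0:5 = 0x1940; little→ 40 19
line 4 (b): pack op=0x1b:5|imm=2:11 = 0xd802; little→ 02 d8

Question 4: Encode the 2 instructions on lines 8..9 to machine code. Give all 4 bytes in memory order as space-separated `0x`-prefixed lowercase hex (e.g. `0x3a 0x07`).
0xc0 0x1b 0x55 0x59

line 8 (shr): pack op=0x3:5|rd=3:3|rs=6:3|pad=0:5 = 0x1bc0; little→ c0 1b
line 9 (lsli): pack op=0xb:5|rd=1:3|imm=85:8 = 0x5955; little→ 55 59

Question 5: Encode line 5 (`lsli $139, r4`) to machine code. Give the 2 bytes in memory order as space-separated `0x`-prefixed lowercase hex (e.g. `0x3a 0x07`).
5. lsli fields op=0xb:5|rd=4:3|imm=139:8 → word 5c8bh → 8b 5c

0x8b 0x5c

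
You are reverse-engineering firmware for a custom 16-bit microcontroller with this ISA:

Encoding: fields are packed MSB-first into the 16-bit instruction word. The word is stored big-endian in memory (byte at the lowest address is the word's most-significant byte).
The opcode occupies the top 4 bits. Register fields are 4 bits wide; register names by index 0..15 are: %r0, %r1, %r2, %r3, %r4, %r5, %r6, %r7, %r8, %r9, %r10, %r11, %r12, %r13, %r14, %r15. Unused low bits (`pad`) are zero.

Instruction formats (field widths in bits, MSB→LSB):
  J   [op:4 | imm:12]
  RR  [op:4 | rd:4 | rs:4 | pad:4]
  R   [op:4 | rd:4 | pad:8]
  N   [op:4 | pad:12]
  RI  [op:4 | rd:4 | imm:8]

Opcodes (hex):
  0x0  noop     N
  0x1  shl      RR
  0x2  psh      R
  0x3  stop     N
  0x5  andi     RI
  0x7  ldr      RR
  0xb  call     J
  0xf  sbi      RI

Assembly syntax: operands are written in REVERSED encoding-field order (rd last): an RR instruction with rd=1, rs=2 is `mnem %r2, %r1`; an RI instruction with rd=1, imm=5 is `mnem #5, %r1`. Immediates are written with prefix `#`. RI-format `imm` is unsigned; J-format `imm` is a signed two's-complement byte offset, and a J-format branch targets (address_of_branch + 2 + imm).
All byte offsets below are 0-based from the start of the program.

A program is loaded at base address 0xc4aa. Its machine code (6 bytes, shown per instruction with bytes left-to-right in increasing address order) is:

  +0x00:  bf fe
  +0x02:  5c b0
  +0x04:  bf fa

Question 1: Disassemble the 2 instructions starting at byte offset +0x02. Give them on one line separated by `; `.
[02] 5c b0 → 0x5cb0
  top 4b → 0x5 → andi [RI]
  rd@[11:8]=0xc ⇒ %r12
  imm@[7:0]=0xb0 ⇒ #176
[04] bf fa → 0xbffa
  top 4b → 0xb → call [J]
  imm@[11:0]=0xffa (s12→-6) ⇒ #-6

andi #176, %r12; call #-6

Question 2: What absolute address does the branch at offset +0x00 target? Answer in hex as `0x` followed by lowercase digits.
+0x00: bf fe ⇒ word 0xbffe (big)
  top 4b → 0xb → call [J]
  imm@[11:0]=0xffe (s12→-2) ⇒ #-2
  target = base 0xc4aa + off 0x00 + 2 + imm -2 = 0xc4aa

0xc4aa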